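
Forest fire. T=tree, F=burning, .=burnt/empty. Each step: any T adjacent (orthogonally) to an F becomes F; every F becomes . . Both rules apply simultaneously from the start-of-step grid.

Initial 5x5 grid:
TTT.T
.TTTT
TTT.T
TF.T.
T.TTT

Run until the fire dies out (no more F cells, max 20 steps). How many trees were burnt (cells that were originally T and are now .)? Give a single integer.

Answer: 14

Derivation:
Step 1: +2 fires, +1 burnt (F count now 2)
Step 2: +4 fires, +2 burnt (F count now 4)
Step 3: +2 fires, +4 burnt (F count now 2)
Step 4: +3 fires, +2 burnt (F count now 3)
Step 5: +1 fires, +3 burnt (F count now 1)
Step 6: +2 fires, +1 burnt (F count now 2)
Step 7: +0 fires, +2 burnt (F count now 0)
Fire out after step 7
Initially T: 18, now '.': 21
Total burnt (originally-T cells now '.'): 14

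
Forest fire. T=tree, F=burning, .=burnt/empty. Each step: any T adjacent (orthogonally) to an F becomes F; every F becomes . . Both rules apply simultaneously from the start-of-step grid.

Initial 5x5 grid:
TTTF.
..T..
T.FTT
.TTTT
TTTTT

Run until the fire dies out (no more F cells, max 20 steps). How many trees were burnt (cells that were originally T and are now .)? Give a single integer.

Step 1: +4 fires, +2 burnt (F count now 4)
Step 2: +5 fires, +4 burnt (F count now 5)
Step 3: +4 fires, +5 burnt (F count now 4)
Step 4: +2 fires, +4 burnt (F count now 2)
Step 5: +0 fires, +2 burnt (F count now 0)
Fire out after step 5
Initially T: 16, now '.': 24
Total burnt (originally-T cells now '.'): 15

Answer: 15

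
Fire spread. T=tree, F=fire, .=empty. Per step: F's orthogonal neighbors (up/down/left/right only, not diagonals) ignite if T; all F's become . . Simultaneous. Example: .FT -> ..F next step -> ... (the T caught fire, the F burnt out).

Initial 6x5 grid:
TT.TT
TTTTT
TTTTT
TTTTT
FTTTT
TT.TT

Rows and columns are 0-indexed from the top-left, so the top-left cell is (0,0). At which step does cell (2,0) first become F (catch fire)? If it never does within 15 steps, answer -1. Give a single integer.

Step 1: cell (2,0)='T' (+3 fires, +1 burnt)
Step 2: cell (2,0)='F' (+4 fires, +3 burnt)
  -> target ignites at step 2
Step 3: cell (2,0)='.' (+4 fires, +4 burnt)
Step 4: cell (2,0)='.' (+6 fires, +4 burnt)
Step 5: cell (2,0)='.' (+5 fires, +6 burnt)
Step 6: cell (2,0)='.' (+2 fires, +5 burnt)
Step 7: cell (2,0)='.' (+2 fires, +2 burnt)
Step 8: cell (2,0)='.' (+1 fires, +2 burnt)
Step 9: cell (2,0)='.' (+0 fires, +1 burnt)
  fire out at step 9

2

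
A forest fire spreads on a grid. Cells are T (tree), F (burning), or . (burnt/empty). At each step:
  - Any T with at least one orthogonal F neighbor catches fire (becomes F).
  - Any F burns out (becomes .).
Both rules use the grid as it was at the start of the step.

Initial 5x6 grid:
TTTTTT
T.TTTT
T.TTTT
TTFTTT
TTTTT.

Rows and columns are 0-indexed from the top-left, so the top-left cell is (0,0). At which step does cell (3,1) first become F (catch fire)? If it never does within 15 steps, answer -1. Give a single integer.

Step 1: cell (3,1)='F' (+4 fires, +1 burnt)
  -> target ignites at step 1
Step 2: cell (3,1)='.' (+6 fires, +4 burnt)
Step 3: cell (3,1)='.' (+7 fires, +6 burnt)
Step 4: cell (3,1)='.' (+5 fires, +7 burnt)
Step 5: cell (3,1)='.' (+3 fires, +5 burnt)
Step 6: cell (3,1)='.' (+1 fires, +3 burnt)
Step 7: cell (3,1)='.' (+0 fires, +1 burnt)
  fire out at step 7

1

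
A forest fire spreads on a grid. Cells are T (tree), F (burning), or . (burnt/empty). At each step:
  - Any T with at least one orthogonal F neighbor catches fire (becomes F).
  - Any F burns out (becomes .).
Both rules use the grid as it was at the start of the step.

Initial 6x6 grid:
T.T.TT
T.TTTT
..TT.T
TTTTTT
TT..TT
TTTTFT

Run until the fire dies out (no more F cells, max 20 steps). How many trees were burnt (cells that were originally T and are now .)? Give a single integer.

Answer: 25

Derivation:
Step 1: +3 fires, +1 burnt (F count now 3)
Step 2: +3 fires, +3 burnt (F count now 3)
Step 3: +3 fires, +3 burnt (F count now 3)
Step 4: +5 fires, +3 burnt (F count now 5)
Step 5: +5 fires, +5 burnt (F count now 5)
Step 6: +4 fires, +5 burnt (F count now 4)
Step 7: +2 fires, +4 burnt (F count now 2)
Step 8: +0 fires, +2 burnt (F count now 0)
Fire out after step 8
Initially T: 27, now '.': 34
Total burnt (originally-T cells now '.'): 25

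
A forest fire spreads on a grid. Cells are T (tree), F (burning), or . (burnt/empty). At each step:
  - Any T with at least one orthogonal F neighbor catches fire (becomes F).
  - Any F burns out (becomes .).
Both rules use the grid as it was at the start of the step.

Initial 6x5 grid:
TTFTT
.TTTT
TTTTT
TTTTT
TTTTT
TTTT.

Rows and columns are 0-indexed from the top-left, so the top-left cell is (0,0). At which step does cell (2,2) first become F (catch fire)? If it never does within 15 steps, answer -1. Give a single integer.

Step 1: cell (2,2)='T' (+3 fires, +1 burnt)
Step 2: cell (2,2)='F' (+5 fires, +3 burnt)
  -> target ignites at step 2
Step 3: cell (2,2)='.' (+4 fires, +5 burnt)
Step 4: cell (2,2)='.' (+5 fires, +4 burnt)
Step 5: cell (2,2)='.' (+5 fires, +5 burnt)
Step 6: cell (2,2)='.' (+4 fires, +5 burnt)
Step 7: cell (2,2)='.' (+1 fires, +4 burnt)
Step 8: cell (2,2)='.' (+0 fires, +1 burnt)
  fire out at step 8

2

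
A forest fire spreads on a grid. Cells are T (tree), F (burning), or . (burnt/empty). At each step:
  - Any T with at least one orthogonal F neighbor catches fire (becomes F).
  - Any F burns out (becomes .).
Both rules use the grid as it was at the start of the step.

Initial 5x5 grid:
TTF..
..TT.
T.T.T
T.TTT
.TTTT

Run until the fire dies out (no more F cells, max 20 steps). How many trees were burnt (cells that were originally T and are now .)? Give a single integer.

Step 1: +2 fires, +1 burnt (F count now 2)
Step 2: +3 fires, +2 burnt (F count now 3)
Step 3: +1 fires, +3 burnt (F count now 1)
Step 4: +2 fires, +1 burnt (F count now 2)
Step 5: +3 fires, +2 burnt (F count now 3)
Step 6: +2 fires, +3 burnt (F count now 2)
Step 7: +0 fires, +2 burnt (F count now 0)
Fire out after step 7
Initially T: 15, now '.': 23
Total burnt (originally-T cells now '.'): 13

Answer: 13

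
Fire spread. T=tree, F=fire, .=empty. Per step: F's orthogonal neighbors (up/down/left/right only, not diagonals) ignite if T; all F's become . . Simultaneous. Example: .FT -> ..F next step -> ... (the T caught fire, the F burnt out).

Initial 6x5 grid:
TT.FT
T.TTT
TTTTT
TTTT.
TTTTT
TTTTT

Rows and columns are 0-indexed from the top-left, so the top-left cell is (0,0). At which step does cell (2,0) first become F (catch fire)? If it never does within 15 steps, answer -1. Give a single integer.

Step 1: cell (2,0)='T' (+2 fires, +1 burnt)
Step 2: cell (2,0)='T' (+3 fires, +2 burnt)
Step 3: cell (2,0)='T' (+3 fires, +3 burnt)
Step 4: cell (2,0)='T' (+3 fires, +3 burnt)
Step 5: cell (2,0)='F' (+5 fires, +3 burnt)
  -> target ignites at step 5
Step 6: cell (2,0)='.' (+5 fires, +5 burnt)
Step 7: cell (2,0)='.' (+3 fires, +5 burnt)
Step 8: cell (2,0)='.' (+2 fires, +3 burnt)
Step 9: cell (2,0)='.' (+0 fires, +2 burnt)
  fire out at step 9

5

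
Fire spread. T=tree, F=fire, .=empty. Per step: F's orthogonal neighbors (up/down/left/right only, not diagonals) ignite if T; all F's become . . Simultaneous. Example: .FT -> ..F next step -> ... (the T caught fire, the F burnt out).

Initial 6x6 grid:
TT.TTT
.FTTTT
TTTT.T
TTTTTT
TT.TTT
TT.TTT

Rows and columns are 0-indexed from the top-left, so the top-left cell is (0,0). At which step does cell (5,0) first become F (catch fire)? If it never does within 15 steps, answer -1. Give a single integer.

Step 1: cell (5,0)='T' (+3 fires, +1 burnt)
Step 2: cell (5,0)='T' (+5 fires, +3 burnt)
Step 3: cell (5,0)='T' (+6 fires, +5 burnt)
Step 4: cell (5,0)='T' (+5 fires, +6 burnt)
Step 5: cell (5,0)='F' (+5 fires, +5 burnt)
  -> target ignites at step 5
Step 6: cell (5,0)='.' (+3 fires, +5 burnt)
Step 7: cell (5,0)='.' (+2 fires, +3 burnt)
Step 8: cell (5,0)='.' (+1 fires, +2 burnt)
Step 9: cell (5,0)='.' (+0 fires, +1 burnt)
  fire out at step 9

5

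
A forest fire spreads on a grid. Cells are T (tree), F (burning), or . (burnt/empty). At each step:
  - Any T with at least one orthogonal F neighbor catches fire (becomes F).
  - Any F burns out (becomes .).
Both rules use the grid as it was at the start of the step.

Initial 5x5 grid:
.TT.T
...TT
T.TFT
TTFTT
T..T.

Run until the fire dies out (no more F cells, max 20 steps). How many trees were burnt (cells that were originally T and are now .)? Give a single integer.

Step 1: +5 fires, +2 burnt (F count now 5)
Step 2: +4 fires, +5 burnt (F count now 4)
Step 3: +3 fires, +4 burnt (F count now 3)
Step 4: +0 fires, +3 burnt (F count now 0)
Fire out after step 4
Initially T: 14, now '.': 23
Total burnt (originally-T cells now '.'): 12

Answer: 12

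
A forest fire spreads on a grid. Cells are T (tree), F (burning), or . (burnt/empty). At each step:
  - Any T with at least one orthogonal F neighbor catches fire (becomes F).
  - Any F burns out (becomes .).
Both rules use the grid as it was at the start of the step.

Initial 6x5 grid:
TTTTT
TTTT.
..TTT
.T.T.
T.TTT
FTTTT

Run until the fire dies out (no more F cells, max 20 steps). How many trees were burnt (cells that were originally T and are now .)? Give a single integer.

Answer: 21

Derivation:
Step 1: +2 fires, +1 burnt (F count now 2)
Step 2: +1 fires, +2 burnt (F count now 1)
Step 3: +2 fires, +1 burnt (F count now 2)
Step 4: +2 fires, +2 burnt (F count now 2)
Step 5: +2 fires, +2 burnt (F count now 2)
Step 6: +1 fires, +2 burnt (F count now 1)
Step 7: +3 fires, +1 burnt (F count now 3)
Step 8: +2 fires, +3 burnt (F count now 2)
Step 9: +3 fires, +2 burnt (F count now 3)
Step 10: +2 fires, +3 burnt (F count now 2)
Step 11: +1 fires, +2 burnt (F count now 1)
Step 12: +0 fires, +1 burnt (F count now 0)
Fire out after step 12
Initially T: 22, now '.': 29
Total burnt (originally-T cells now '.'): 21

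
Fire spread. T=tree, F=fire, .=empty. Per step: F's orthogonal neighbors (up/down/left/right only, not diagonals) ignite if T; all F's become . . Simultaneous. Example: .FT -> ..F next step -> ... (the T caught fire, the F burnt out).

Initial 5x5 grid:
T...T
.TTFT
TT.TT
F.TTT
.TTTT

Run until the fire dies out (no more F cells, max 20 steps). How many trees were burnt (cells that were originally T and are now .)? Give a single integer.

Answer: 15

Derivation:
Step 1: +4 fires, +2 burnt (F count now 4)
Step 2: +5 fires, +4 burnt (F count now 5)
Step 3: +3 fires, +5 burnt (F count now 3)
Step 4: +2 fires, +3 burnt (F count now 2)
Step 5: +1 fires, +2 burnt (F count now 1)
Step 6: +0 fires, +1 burnt (F count now 0)
Fire out after step 6
Initially T: 16, now '.': 24
Total burnt (originally-T cells now '.'): 15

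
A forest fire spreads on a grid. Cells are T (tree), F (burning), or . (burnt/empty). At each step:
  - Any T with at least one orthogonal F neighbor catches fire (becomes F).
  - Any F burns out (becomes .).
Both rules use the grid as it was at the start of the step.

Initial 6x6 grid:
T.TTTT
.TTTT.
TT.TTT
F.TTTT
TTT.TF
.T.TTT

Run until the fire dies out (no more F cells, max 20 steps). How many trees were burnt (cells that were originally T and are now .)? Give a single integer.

Step 1: +5 fires, +2 burnt (F count now 5)
Step 2: +5 fires, +5 burnt (F count now 5)
Step 3: +6 fires, +5 burnt (F count now 6)
Step 4: +4 fires, +6 burnt (F count now 4)
Step 5: +3 fires, +4 burnt (F count now 3)
Step 6: +2 fires, +3 burnt (F count now 2)
Step 7: +0 fires, +2 burnt (F count now 0)
Fire out after step 7
Initially T: 26, now '.': 35
Total burnt (originally-T cells now '.'): 25

Answer: 25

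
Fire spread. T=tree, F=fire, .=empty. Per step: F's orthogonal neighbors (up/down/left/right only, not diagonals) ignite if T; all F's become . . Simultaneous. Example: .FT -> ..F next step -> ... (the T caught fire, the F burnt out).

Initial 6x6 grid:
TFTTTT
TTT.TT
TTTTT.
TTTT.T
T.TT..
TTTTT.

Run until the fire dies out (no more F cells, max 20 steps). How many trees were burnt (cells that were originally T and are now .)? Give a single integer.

Step 1: +3 fires, +1 burnt (F count now 3)
Step 2: +4 fires, +3 burnt (F count now 4)
Step 3: +4 fires, +4 burnt (F count now 4)
Step 4: +5 fires, +4 burnt (F count now 5)
Step 5: +5 fires, +5 burnt (F count now 5)
Step 6: +3 fires, +5 burnt (F count now 3)
Step 7: +2 fires, +3 burnt (F count now 2)
Step 8: +1 fires, +2 burnt (F count now 1)
Step 9: +0 fires, +1 burnt (F count now 0)
Fire out after step 9
Initially T: 28, now '.': 35
Total burnt (originally-T cells now '.'): 27

Answer: 27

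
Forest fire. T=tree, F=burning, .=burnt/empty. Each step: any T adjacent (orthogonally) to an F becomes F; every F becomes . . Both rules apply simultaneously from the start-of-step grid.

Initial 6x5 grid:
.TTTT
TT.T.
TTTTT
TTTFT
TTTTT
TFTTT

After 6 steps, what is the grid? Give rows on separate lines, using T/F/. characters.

Step 1: 7 trees catch fire, 2 burn out
  .TTTT
  TT.T.
  TTTFT
  TTF.F
  TFTFT
  F.FTT
Step 2: 8 trees catch fire, 7 burn out
  .TTTT
  TT.F.
  TTF.F
  TF...
  F.F.F
  ...FT
Step 3: 4 trees catch fire, 8 burn out
  .TTFT
  TT...
  TF...
  F....
  .....
  ....F
Step 4: 4 trees catch fire, 4 burn out
  .TF.F
  TF...
  F....
  .....
  .....
  .....
Step 5: 2 trees catch fire, 4 burn out
  .F...
  F....
  .....
  .....
  .....
  .....
Step 6: 0 trees catch fire, 2 burn out
  .....
  .....
  .....
  .....
  .....
  .....

.....
.....
.....
.....
.....
.....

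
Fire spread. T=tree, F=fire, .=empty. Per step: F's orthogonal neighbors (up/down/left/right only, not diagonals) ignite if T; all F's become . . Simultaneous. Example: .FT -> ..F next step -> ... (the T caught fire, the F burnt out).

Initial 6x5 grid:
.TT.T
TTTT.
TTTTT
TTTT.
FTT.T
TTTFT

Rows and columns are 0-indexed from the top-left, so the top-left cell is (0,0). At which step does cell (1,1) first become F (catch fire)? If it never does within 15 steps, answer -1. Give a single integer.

Step 1: cell (1,1)='T' (+5 fires, +2 burnt)
Step 2: cell (1,1)='T' (+5 fires, +5 burnt)
Step 3: cell (1,1)='T' (+3 fires, +5 burnt)
Step 4: cell (1,1)='F' (+3 fires, +3 burnt)
  -> target ignites at step 4
Step 5: cell (1,1)='.' (+3 fires, +3 burnt)
Step 6: cell (1,1)='.' (+3 fires, +3 burnt)
Step 7: cell (1,1)='.' (+0 fires, +3 burnt)
  fire out at step 7

4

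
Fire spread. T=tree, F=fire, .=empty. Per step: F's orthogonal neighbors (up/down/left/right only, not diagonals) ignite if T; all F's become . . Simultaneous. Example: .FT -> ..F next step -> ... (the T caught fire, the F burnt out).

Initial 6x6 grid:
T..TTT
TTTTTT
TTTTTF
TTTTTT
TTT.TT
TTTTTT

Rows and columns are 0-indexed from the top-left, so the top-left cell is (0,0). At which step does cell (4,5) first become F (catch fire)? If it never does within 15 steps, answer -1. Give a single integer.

Step 1: cell (4,5)='T' (+3 fires, +1 burnt)
Step 2: cell (4,5)='F' (+5 fires, +3 burnt)
  -> target ignites at step 2
Step 3: cell (4,5)='.' (+6 fires, +5 burnt)
Step 4: cell (4,5)='.' (+5 fires, +6 burnt)
Step 5: cell (4,5)='.' (+5 fires, +5 burnt)
Step 6: cell (4,5)='.' (+4 fires, +5 burnt)
Step 7: cell (4,5)='.' (+3 fires, +4 burnt)
Step 8: cell (4,5)='.' (+1 fires, +3 burnt)
Step 9: cell (4,5)='.' (+0 fires, +1 burnt)
  fire out at step 9

2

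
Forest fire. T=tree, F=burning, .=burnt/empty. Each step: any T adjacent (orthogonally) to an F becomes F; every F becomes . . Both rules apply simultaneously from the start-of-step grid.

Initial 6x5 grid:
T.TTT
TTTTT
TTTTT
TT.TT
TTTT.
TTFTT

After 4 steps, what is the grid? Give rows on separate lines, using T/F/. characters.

Step 1: 3 trees catch fire, 1 burn out
  T.TTT
  TTTTT
  TTTTT
  TT.TT
  TTFT.
  TF.FT
Step 2: 4 trees catch fire, 3 burn out
  T.TTT
  TTTTT
  TTTTT
  TT.TT
  TF.F.
  F...F
Step 3: 3 trees catch fire, 4 burn out
  T.TTT
  TTTTT
  TTTTT
  TF.FT
  F....
  .....
Step 4: 4 trees catch fire, 3 burn out
  T.TTT
  TTTTT
  TFTFT
  F...F
  .....
  .....

T.TTT
TTTTT
TFTFT
F...F
.....
.....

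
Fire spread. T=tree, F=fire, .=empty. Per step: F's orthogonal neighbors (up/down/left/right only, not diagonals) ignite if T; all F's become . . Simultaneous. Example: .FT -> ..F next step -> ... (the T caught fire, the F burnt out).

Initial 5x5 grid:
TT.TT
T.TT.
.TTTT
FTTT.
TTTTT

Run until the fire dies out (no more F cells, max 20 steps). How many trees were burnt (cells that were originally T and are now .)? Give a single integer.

Answer: 16

Derivation:
Step 1: +2 fires, +1 burnt (F count now 2)
Step 2: +3 fires, +2 burnt (F count now 3)
Step 3: +3 fires, +3 burnt (F count now 3)
Step 4: +3 fires, +3 burnt (F count now 3)
Step 5: +3 fires, +3 burnt (F count now 3)
Step 6: +1 fires, +3 burnt (F count now 1)
Step 7: +1 fires, +1 burnt (F count now 1)
Step 8: +0 fires, +1 burnt (F count now 0)
Fire out after step 8
Initially T: 19, now '.': 22
Total burnt (originally-T cells now '.'): 16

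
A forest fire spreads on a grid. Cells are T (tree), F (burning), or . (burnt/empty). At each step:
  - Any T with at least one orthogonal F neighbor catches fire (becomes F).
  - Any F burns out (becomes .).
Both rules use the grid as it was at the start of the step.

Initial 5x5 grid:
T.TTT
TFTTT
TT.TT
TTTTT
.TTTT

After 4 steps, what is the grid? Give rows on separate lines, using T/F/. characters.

Step 1: 3 trees catch fire, 1 burn out
  T.TTT
  F.FTT
  TF.TT
  TTTTT
  .TTTT
Step 2: 5 trees catch fire, 3 burn out
  F.FTT
  ...FT
  F..TT
  TFTTT
  .TTTT
Step 3: 6 trees catch fire, 5 burn out
  ...FT
  ....F
  ...FT
  F.FTT
  .FTTT
Step 4: 4 trees catch fire, 6 burn out
  ....F
  .....
  ....F
  ...FT
  ..FTT

....F
.....
....F
...FT
..FTT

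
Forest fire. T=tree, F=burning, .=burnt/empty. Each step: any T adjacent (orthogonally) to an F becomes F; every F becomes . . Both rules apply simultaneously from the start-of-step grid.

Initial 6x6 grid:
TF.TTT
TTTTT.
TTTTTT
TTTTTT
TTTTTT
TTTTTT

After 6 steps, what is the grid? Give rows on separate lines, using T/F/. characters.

Step 1: 2 trees catch fire, 1 burn out
  F..TTT
  TFTTT.
  TTTTTT
  TTTTTT
  TTTTTT
  TTTTTT
Step 2: 3 trees catch fire, 2 burn out
  ...TTT
  F.FTT.
  TFTTTT
  TTTTTT
  TTTTTT
  TTTTTT
Step 3: 4 trees catch fire, 3 burn out
  ...TTT
  ...FT.
  F.FTTT
  TFTTTT
  TTTTTT
  TTTTTT
Step 4: 6 trees catch fire, 4 burn out
  ...FTT
  ....F.
  ...FTT
  F.FTTT
  TFTTTT
  TTTTTT
Step 5: 6 trees catch fire, 6 burn out
  ....FT
  ......
  ....FT
  ...FTT
  F.FTTT
  TFTTTT
Step 6: 6 trees catch fire, 6 burn out
  .....F
  ......
  .....F
  ....FT
  ...FTT
  F.FTTT

.....F
......
.....F
....FT
...FTT
F.FTTT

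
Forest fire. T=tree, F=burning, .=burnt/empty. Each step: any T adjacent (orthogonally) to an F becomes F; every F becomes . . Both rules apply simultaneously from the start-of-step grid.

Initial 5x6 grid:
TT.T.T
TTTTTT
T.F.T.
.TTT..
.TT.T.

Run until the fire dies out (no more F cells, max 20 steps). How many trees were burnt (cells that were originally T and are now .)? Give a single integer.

Step 1: +2 fires, +1 burnt (F count now 2)
Step 2: +5 fires, +2 burnt (F count now 5)
Step 3: +5 fires, +5 burnt (F count now 5)
Step 4: +4 fires, +5 burnt (F count now 4)
Step 5: +1 fires, +4 burnt (F count now 1)
Step 6: +0 fires, +1 burnt (F count now 0)
Fire out after step 6
Initially T: 18, now '.': 29
Total burnt (originally-T cells now '.'): 17

Answer: 17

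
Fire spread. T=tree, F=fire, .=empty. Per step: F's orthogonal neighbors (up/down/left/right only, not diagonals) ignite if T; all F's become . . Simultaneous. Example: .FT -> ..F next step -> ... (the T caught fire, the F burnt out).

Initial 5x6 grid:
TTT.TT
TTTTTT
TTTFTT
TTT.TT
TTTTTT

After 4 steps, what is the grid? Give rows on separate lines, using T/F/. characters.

Step 1: 3 trees catch fire, 1 burn out
  TTT.TT
  TTTFTT
  TTF.FT
  TTT.TT
  TTTTTT
Step 2: 6 trees catch fire, 3 burn out
  TTT.TT
  TTF.FT
  TF...F
  TTF.FT
  TTTTTT
Step 3: 9 trees catch fire, 6 burn out
  TTF.FT
  TF...F
  F.....
  TF...F
  TTFTFT
Step 4: 7 trees catch fire, 9 burn out
  TF...F
  F.....
  ......
  F.....
  TF.F.F

TF...F
F.....
......
F.....
TF.F.F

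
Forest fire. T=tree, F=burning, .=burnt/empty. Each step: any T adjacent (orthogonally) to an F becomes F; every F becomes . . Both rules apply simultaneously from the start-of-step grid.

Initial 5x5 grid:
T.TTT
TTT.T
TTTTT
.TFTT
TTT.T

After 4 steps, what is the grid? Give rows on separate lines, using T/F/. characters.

Step 1: 4 trees catch fire, 1 burn out
  T.TTT
  TTT.T
  TTFTT
  .F.FT
  TTF.T
Step 2: 5 trees catch fire, 4 burn out
  T.TTT
  TTF.T
  TF.FT
  ....F
  TF..T
Step 3: 6 trees catch fire, 5 burn out
  T.FTT
  TF..T
  F...F
  .....
  F...F
Step 4: 3 trees catch fire, 6 burn out
  T..FT
  F...F
  .....
  .....
  .....

T..FT
F...F
.....
.....
.....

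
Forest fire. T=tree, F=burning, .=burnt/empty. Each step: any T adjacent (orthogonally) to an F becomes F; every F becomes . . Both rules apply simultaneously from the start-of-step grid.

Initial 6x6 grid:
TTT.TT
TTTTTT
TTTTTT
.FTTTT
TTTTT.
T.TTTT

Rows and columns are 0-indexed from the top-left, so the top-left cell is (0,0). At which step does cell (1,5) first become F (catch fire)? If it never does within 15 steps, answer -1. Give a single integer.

Step 1: cell (1,5)='T' (+3 fires, +1 burnt)
Step 2: cell (1,5)='T' (+6 fires, +3 burnt)
Step 3: cell (1,5)='T' (+8 fires, +6 burnt)
Step 4: cell (1,5)='T' (+7 fires, +8 burnt)
Step 5: cell (1,5)='T' (+3 fires, +7 burnt)
Step 6: cell (1,5)='F' (+3 fires, +3 burnt)
  -> target ignites at step 6
Step 7: cell (1,5)='.' (+1 fires, +3 burnt)
Step 8: cell (1,5)='.' (+0 fires, +1 burnt)
  fire out at step 8

6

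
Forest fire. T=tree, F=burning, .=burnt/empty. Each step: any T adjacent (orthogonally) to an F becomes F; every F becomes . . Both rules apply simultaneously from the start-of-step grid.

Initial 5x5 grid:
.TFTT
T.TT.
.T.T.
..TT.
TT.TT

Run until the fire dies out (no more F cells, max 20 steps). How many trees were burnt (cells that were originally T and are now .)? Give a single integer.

Step 1: +3 fires, +1 burnt (F count now 3)
Step 2: +2 fires, +3 burnt (F count now 2)
Step 3: +1 fires, +2 burnt (F count now 1)
Step 4: +1 fires, +1 burnt (F count now 1)
Step 5: +2 fires, +1 burnt (F count now 2)
Step 6: +1 fires, +2 burnt (F count now 1)
Step 7: +0 fires, +1 burnt (F count now 0)
Fire out after step 7
Initially T: 14, now '.': 21
Total burnt (originally-T cells now '.'): 10

Answer: 10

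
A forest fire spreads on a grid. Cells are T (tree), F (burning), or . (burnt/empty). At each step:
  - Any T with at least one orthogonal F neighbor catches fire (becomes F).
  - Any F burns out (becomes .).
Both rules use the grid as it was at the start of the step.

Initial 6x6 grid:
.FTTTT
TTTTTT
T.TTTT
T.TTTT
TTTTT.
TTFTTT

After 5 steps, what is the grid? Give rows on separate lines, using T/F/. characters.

Step 1: 5 trees catch fire, 2 burn out
  ..FTTT
  TFTTTT
  T.TTTT
  T.TTTT
  TTFTT.
  TF.FTT
Step 2: 8 trees catch fire, 5 burn out
  ...FTT
  F.FTTT
  T.TTTT
  T.FTTT
  TF.FT.
  F...FT
Step 3: 8 trees catch fire, 8 burn out
  ....FT
  ...FTT
  F.FTTT
  T..FTT
  F...F.
  .....F
Step 4: 5 trees catch fire, 8 burn out
  .....F
  ....FT
  ...FTT
  F...FT
  ......
  ......
Step 5: 3 trees catch fire, 5 burn out
  ......
  .....F
  ....FT
  .....F
  ......
  ......

......
.....F
....FT
.....F
......
......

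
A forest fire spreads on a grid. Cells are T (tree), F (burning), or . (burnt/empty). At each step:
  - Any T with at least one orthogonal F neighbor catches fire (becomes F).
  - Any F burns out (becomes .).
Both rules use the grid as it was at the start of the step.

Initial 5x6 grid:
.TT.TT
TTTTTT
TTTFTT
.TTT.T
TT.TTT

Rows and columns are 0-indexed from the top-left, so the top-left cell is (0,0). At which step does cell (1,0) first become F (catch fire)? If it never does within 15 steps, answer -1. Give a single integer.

Step 1: cell (1,0)='T' (+4 fires, +1 burnt)
Step 2: cell (1,0)='T' (+6 fires, +4 burnt)
Step 3: cell (1,0)='T' (+8 fires, +6 burnt)
Step 4: cell (1,0)='F' (+5 fires, +8 burnt)
  -> target ignites at step 4
Step 5: cell (1,0)='.' (+1 fires, +5 burnt)
Step 6: cell (1,0)='.' (+0 fires, +1 burnt)
  fire out at step 6

4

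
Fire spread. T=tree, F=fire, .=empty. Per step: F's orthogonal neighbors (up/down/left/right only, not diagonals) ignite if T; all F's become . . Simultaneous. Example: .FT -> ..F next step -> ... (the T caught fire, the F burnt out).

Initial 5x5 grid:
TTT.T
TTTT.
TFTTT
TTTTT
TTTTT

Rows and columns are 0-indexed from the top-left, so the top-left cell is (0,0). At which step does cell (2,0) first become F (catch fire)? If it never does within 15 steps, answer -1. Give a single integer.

Step 1: cell (2,0)='F' (+4 fires, +1 burnt)
  -> target ignites at step 1
Step 2: cell (2,0)='.' (+7 fires, +4 burnt)
Step 3: cell (2,0)='.' (+7 fires, +7 burnt)
Step 4: cell (2,0)='.' (+2 fires, +7 burnt)
Step 5: cell (2,0)='.' (+1 fires, +2 burnt)
Step 6: cell (2,0)='.' (+0 fires, +1 burnt)
  fire out at step 6

1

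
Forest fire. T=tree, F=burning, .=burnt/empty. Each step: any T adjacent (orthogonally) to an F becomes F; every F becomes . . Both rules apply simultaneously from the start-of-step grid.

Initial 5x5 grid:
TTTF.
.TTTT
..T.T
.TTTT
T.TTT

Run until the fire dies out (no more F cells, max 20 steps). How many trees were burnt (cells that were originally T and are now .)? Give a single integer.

Step 1: +2 fires, +1 burnt (F count now 2)
Step 2: +3 fires, +2 burnt (F count now 3)
Step 3: +4 fires, +3 burnt (F count now 4)
Step 4: +2 fires, +4 burnt (F count now 2)
Step 5: +4 fires, +2 burnt (F count now 4)
Step 6: +1 fires, +4 burnt (F count now 1)
Step 7: +0 fires, +1 burnt (F count now 0)
Fire out after step 7
Initially T: 17, now '.': 24
Total burnt (originally-T cells now '.'): 16

Answer: 16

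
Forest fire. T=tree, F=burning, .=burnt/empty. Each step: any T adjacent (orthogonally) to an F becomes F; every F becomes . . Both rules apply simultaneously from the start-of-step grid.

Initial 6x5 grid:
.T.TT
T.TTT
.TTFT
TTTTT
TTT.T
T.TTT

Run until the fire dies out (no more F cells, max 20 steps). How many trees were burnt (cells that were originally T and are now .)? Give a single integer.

Step 1: +4 fires, +1 burnt (F count now 4)
Step 2: +6 fires, +4 burnt (F count now 6)
Step 3: +4 fires, +6 burnt (F count now 4)
Step 4: +4 fires, +4 burnt (F count now 4)
Step 5: +2 fires, +4 burnt (F count now 2)
Step 6: +1 fires, +2 burnt (F count now 1)
Step 7: +0 fires, +1 burnt (F count now 0)
Fire out after step 7
Initially T: 23, now '.': 28
Total burnt (originally-T cells now '.'): 21

Answer: 21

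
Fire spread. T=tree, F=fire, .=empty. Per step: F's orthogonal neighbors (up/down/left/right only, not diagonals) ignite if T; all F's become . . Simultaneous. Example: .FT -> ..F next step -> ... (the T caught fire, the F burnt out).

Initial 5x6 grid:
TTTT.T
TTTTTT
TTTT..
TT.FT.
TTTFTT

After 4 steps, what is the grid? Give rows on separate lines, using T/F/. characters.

Step 1: 4 trees catch fire, 2 burn out
  TTTT.T
  TTTTTT
  TTTF..
  TT..F.
  TTF.FT
Step 2: 4 trees catch fire, 4 burn out
  TTTT.T
  TTTFTT
  TTF...
  TT....
  TF...F
Step 3: 6 trees catch fire, 4 burn out
  TTTF.T
  TTF.FT
  TF....
  TF....
  F.....
Step 4: 5 trees catch fire, 6 burn out
  TTF..T
  TF...F
  F.....
  F.....
  ......

TTF..T
TF...F
F.....
F.....
......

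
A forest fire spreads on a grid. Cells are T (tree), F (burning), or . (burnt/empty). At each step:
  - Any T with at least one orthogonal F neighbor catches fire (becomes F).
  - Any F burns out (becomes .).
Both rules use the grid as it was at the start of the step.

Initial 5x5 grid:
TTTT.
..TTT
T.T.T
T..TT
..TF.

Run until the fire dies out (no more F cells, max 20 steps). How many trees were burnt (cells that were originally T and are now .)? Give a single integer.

Answer: 12

Derivation:
Step 1: +2 fires, +1 burnt (F count now 2)
Step 2: +1 fires, +2 burnt (F count now 1)
Step 3: +1 fires, +1 burnt (F count now 1)
Step 4: +1 fires, +1 burnt (F count now 1)
Step 5: +1 fires, +1 burnt (F count now 1)
Step 6: +2 fires, +1 burnt (F count now 2)
Step 7: +2 fires, +2 burnt (F count now 2)
Step 8: +1 fires, +2 burnt (F count now 1)
Step 9: +1 fires, +1 burnt (F count now 1)
Step 10: +0 fires, +1 burnt (F count now 0)
Fire out after step 10
Initially T: 14, now '.': 23
Total burnt (originally-T cells now '.'): 12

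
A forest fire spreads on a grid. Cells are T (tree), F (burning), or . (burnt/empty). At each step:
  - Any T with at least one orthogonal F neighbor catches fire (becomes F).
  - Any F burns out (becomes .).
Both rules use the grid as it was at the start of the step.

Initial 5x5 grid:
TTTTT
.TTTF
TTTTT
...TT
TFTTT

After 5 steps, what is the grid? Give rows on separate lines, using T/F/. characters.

Step 1: 5 trees catch fire, 2 burn out
  TTTTF
  .TTF.
  TTTTF
  ...TT
  F.FTT
Step 2: 5 trees catch fire, 5 burn out
  TTTF.
  .TF..
  TTTF.
  ...TF
  ...FT
Step 3: 5 trees catch fire, 5 burn out
  TTF..
  .F...
  TTF..
  ...F.
  ....F
Step 4: 2 trees catch fire, 5 burn out
  TF...
  .....
  TF...
  .....
  .....
Step 5: 2 trees catch fire, 2 burn out
  F....
  .....
  F....
  .....
  .....

F....
.....
F....
.....
.....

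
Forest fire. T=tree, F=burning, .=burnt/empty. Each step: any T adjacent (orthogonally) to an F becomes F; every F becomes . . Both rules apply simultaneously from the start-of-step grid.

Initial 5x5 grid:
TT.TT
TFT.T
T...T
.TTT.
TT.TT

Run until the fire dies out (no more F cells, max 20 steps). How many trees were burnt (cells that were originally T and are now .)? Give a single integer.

Step 1: +3 fires, +1 burnt (F count now 3)
Step 2: +2 fires, +3 burnt (F count now 2)
Step 3: +0 fires, +2 burnt (F count now 0)
Fire out after step 3
Initially T: 16, now '.': 14
Total burnt (originally-T cells now '.'): 5

Answer: 5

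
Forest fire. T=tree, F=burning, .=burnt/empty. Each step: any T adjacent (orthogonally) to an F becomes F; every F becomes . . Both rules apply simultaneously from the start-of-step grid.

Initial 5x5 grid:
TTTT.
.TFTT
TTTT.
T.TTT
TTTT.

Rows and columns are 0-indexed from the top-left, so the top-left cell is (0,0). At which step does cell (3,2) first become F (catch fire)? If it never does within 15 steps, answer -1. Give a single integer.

Step 1: cell (3,2)='T' (+4 fires, +1 burnt)
Step 2: cell (3,2)='F' (+6 fires, +4 burnt)
  -> target ignites at step 2
Step 3: cell (3,2)='.' (+4 fires, +6 burnt)
Step 4: cell (3,2)='.' (+4 fires, +4 burnt)
Step 5: cell (3,2)='.' (+1 fires, +4 burnt)
Step 6: cell (3,2)='.' (+0 fires, +1 burnt)
  fire out at step 6

2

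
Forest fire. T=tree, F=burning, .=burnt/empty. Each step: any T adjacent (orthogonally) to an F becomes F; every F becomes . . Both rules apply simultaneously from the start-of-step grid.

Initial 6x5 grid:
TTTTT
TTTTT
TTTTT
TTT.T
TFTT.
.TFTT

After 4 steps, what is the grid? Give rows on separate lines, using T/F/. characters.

Step 1: 5 trees catch fire, 2 burn out
  TTTTT
  TTTTT
  TTTTT
  TFT.T
  F.FT.
  .F.FT
Step 2: 5 trees catch fire, 5 burn out
  TTTTT
  TTTTT
  TFTTT
  F.F.T
  ...F.
  ....F
Step 3: 3 trees catch fire, 5 burn out
  TTTTT
  TFTTT
  F.FTT
  ....T
  .....
  .....
Step 4: 4 trees catch fire, 3 burn out
  TFTTT
  F.FTT
  ...FT
  ....T
  .....
  .....

TFTTT
F.FTT
...FT
....T
.....
.....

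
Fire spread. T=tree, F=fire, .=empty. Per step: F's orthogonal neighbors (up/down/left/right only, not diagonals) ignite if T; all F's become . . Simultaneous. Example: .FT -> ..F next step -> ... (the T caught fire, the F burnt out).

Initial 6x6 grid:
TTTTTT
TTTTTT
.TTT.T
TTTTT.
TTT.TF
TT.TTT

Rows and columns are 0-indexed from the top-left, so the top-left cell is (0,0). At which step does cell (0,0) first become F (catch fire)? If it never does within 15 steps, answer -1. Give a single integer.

Step 1: cell (0,0)='T' (+2 fires, +1 burnt)
Step 2: cell (0,0)='T' (+2 fires, +2 burnt)
Step 3: cell (0,0)='T' (+2 fires, +2 burnt)
Step 4: cell (0,0)='T' (+2 fires, +2 burnt)
Step 5: cell (0,0)='T' (+4 fires, +2 burnt)
Step 6: cell (0,0)='T' (+6 fires, +4 burnt)
Step 7: cell (0,0)='T' (+6 fires, +6 burnt)
Step 8: cell (0,0)='T' (+5 fires, +6 burnt)
Step 9: cell (0,0)='F' (+1 fires, +5 burnt)
  -> target ignites at step 9
Step 10: cell (0,0)='.' (+0 fires, +1 burnt)
  fire out at step 10

9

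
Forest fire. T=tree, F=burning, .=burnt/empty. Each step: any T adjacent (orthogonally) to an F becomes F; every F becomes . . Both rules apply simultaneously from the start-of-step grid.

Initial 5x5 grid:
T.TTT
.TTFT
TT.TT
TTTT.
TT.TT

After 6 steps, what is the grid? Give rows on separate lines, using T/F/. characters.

Step 1: 4 trees catch fire, 1 burn out
  T.TFT
  .TF.F
  TT.FT
  TTTT.
  TT.TT
Step 2: 5 trees catch fire, 4 burn out
  T.F.F
  .F...
  TT..F
  TTTF.
  TT.TT
Step 3: 3 trees catch fire, 5 burn out
  T....
  .....
  TF...
  TTF..
  TT.FT
Step 4: 3 trees catch fire, 3 burn out
  T....
  .....
  F....
  TF...
  TT..F
Step 5: 2 trees catch fire, 3 burn out
  T....
  .....
  .....
  F....
  TF...
Step 6: 1 trees catch fire, 2 burn out
  T....
  .....
  .....
  .....
  F....

T....
.....
.....
.....
F....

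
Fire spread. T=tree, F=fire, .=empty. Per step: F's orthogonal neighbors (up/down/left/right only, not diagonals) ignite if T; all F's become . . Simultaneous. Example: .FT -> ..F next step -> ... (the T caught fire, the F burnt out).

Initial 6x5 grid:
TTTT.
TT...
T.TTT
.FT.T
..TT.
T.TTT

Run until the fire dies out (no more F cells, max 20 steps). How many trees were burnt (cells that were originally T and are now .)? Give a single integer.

Answer: 10

Derivation:
Step 1: +1 fires, +1 burnt (F count now 1)
Step 2: +2 fires, +1 burnt (F count now 2)
Step 3: +3 fires, +2 burnt (F count now 3)
Step 4: +2 fires, +3 burnt (F count now 2)
Step 5: +2 fires, +2 burnt (F count now 2)
Step 6: +0 fires, +2 burnt (F count now 0)
Fire out after step 6
Initially T: 18, now '.': 22
Total burnt (originally-T cells now '.'): 10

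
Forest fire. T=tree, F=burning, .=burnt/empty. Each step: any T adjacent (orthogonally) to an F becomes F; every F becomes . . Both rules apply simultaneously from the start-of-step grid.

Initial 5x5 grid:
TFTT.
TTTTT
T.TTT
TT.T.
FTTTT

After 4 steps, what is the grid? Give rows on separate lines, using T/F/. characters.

Step 1: 5 trees catch fire, 2 burn out
  F.FT.
  TFTTT
  T.TTT
  FT.T.
  .FTTT
Step 2: 6 trees catch fire, 5 burn out
  ...F.
  F.FTT
  F.TTT
  .F.T.
  ..FTT
Step 3: 3 trees catch fire, 6 burn out
  .....
  ...FT
  ..FTT
  ...T.
  ...FT
Step 4: 4 trees catch fire, 3 burn out
  .....
  ....F
  ...FT
  ...F.
  ....F

.....
....F
...FT
...F.
....F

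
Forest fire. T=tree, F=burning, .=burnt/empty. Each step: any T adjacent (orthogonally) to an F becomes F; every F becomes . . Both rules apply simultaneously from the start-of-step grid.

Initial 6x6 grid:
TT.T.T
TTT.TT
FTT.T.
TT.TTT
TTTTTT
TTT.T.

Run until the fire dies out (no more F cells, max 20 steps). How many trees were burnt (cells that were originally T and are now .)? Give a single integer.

Answer: 26

Derivation:
Step 1: +3 fires, +1 burnt (F count now 3)
Step 2: +5 fires, +3 burnt (F count now 5)
Step 3: +4 fires, +5 burnt (F count now 4)
Step 4: +2 fires, +4 burnt (F count now 2)
Step 5: +2 fires, +2 burnt (F count now 2)
Step 6: +2 fires, +2 burnt (F count now 2)
Step 7: +3 fires, +2 burnt (F count now 3)
Step 8: +2 fires, +3 burnt (F count now 2)
Step 9: +1 fires, +2 burnt (F count now 1)
Step 10: +1 fires, +1 burnt (F count now 1)
Step 11: +1 fires, +1 burnt (F count now 1)
Step 12: +0 fires, +1 burnt (F count now 0)
Fire out after step 12
Initially T: 27, now '.': 35
Total burnt (originally-T cells now '.'): 26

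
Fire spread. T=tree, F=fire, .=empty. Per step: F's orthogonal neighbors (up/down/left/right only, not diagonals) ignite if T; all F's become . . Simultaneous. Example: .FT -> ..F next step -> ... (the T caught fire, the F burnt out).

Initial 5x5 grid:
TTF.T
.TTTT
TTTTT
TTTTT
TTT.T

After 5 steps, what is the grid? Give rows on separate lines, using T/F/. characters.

Step 1: 2 trees catch fire, 1 burn out
  TF..T
  .TFTT
  TTTTT
  TTTTT
  TTT.T
Step 2: 4 trees catch fire, 2 burn out
  F...T
  .F.FT
  TTFTT
  TTTTT
  TTT.T
Step 3: 4 trees catch fire, 4 burn out
  ....T
  ....F
  TF.FT
  TTFTT
  TTT.T
Step 4: 6 trees catch fire, 4 burn out
  ....F
  .....
  F...F
  TF.FT
  TTF.T
Step 5: 3 trees catch fire, 6 burn out
  .....
  .....
  .....
  F...F
  TF..T

.....
.....
.....
F...F
TF..T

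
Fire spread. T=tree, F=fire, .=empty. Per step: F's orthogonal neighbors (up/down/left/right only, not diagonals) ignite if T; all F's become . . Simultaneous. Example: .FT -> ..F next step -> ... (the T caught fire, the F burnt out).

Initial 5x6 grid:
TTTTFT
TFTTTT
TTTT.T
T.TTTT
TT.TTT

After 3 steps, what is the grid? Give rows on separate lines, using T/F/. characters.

Step 1: 7 trees catch fire, 2 burn out
  TFTF.F
  F.FTFT
  TFTT.T
  T.TTTT
  TT.TTT
Step 2: 6 trees catch fire, 7 burn out
  F.F...
  ...F.F
  F.FT.T
  T.TTTT
  TT.TTT
Step 3: 4 trees catch fire, 6 burn out
  ......
  ......
  ...F.F
  F.FTTT
  TT.TTT

......
......
...F.F
F.FTTT
TT.TTT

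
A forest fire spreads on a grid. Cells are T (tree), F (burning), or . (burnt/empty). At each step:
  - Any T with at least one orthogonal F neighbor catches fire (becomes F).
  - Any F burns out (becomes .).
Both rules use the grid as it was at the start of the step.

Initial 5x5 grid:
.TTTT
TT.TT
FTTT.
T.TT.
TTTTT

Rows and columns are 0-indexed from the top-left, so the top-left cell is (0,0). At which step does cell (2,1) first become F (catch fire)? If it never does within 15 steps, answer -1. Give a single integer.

Step 1: cell (2,1)='F' (+3 fires, +1 burnt)
  -> target ignites at step 1
Step 2: cell (2,1)='.' (+3 fires, +3 burnt)
Step 3: cell (2,1)='.' (+4 fires, +3 burnt)
Step 4: cell (2,1)='.' (+4 fires, +4 burnt)
Step 5: cell (2,1)='.' (+3 fires, +4 burnt)
Step 6: cell (2,1)='.' (+2 fires, +3 burnt)
Step 7: cell (2,1)='.' (+0 fires, +2 burnt)
  fire out at step 7

1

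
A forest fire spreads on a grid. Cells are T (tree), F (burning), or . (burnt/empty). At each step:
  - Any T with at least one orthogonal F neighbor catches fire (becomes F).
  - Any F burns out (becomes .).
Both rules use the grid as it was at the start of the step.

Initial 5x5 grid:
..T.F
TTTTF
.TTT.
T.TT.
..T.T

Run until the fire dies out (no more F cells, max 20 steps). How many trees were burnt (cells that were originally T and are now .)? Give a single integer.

Answer: 11

Derivation:
Step 1: +1 fires, +2 burnt (F count now 1)
Step 2: +2 fires, +1 burnt (F count now 2)
Step 3: +4 fires, +2 burnt (F count now 4)
Step 4: +3 fires, +4 burnt (F count now 3)
Step 5: +1 fires, +3 burnt (F count now 1)
Step 6: +0 fires, +1 burnt (F count now 0)
Fire out after step 6
Initially T: 13, now '.': 23
Total burnt (originally-T cells now '.'): 11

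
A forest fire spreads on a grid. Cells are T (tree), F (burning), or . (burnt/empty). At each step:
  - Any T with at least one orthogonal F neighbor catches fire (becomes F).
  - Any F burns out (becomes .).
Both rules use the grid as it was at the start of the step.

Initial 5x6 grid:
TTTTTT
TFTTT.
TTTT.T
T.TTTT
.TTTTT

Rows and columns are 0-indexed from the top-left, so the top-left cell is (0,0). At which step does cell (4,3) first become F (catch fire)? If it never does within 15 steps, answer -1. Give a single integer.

Step 1: cell (4,3)='T' (+4 fires, +1 burnt)
Step 2: cell (4,3)='T' (+5 fires, +4 burnt)
Step 3: cell (4,3)='T' (+5 fires, +5 burnt)
Step 4: cell (4,3)='T' (+3 fires, +5 burnt)
Step 5: cell (4,3)='F' (+4 fires, +3 burnt)
  -> target ignites at step 5
Step 6: cell (4,3)='.' (+2 fires, +4 burnt)
Step 7: cell (4,3)='.' (+2 fires, +2 burnt)
Step 8: cell (4,3)='.' (+0 fires, +2 burnt)
  fire out at step 8

5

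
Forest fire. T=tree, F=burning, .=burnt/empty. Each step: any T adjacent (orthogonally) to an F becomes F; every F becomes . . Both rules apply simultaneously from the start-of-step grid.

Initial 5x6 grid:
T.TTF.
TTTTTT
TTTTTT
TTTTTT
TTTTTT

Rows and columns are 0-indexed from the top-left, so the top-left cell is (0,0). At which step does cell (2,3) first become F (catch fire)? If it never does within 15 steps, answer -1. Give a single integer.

Step 1: cell (2,3)='T' (+2 fires, +1 burnt)
Step 2: cell (2,3)='T' (+4 fires, +2 burnt)
Step 3: cell (2,3)='F' (+4 fires, +4 burnt)
  -> target ignites at step 3
Step 4: cell (2,3)='.' (+5 fires, +4 burnt)
Step 5: cell (2,3)='.' (+5 fires, +5 burnt)
Step 6: cell (2,3)='.' (+4 fires, +5 burnt)
Step 7: cell (2,3)='.' (+2 fires, +4 burnt)
Step 8: cell (2,3)='.' (+1 fires, +2 burnt)
Step 9: cell (2,3)='.' (+0 fires, +1 burnt)
  fire out at step 9

3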